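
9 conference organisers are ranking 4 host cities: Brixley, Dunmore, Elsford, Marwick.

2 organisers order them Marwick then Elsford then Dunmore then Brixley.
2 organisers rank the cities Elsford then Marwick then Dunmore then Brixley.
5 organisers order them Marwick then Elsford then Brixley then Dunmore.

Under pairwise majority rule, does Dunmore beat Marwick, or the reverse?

No ballot ranks Dunmore above Marwick: 0.
Ballots ranking Marwick above Dunmore: 9 − 0 = 9.
Marwick wins the head-to-head 9–0.

Marwick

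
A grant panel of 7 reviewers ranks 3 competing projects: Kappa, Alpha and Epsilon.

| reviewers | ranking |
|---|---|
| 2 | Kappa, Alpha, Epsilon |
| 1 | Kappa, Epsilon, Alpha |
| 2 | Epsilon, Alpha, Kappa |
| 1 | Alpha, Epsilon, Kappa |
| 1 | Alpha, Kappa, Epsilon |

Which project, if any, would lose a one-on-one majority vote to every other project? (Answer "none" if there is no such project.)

Pairwise majorities:
Kappa vs Alpha: 3 to 4, Alpha.
Kappa vs Epsilon: Kappa is ranked higher on 2+1+1 = 4 ballots, Epsilon on 3. Kappa wins 4–3.
Alpha vs Epsilon: Alpha is ranked higher on 2+1+1 = 4 ballots, Epsilon on 3. Alpha wins 4–3.
Epsilon loses to every other project — it is the Condorcet loser.

Epsilon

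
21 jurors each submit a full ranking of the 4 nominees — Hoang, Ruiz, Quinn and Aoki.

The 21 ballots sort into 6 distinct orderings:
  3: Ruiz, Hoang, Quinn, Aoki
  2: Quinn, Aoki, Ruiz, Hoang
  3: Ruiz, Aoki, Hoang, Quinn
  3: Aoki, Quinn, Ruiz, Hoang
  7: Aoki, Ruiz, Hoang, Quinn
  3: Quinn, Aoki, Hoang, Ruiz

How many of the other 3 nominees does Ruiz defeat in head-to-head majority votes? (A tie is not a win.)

2

Ruiz against each rival (21 jurors):
Ruiz vs Hoang: Ruiz wins 18–3.
Ruiz vs Quinn: Ruiz is ranked higher on 3+3+7 = 13 ballots, Quinn on 8. Ruiz wins 13–8.
Ruiz vs Aoki: Aoki wins 15–6.
Ruiz beats Hoang, Quinn; loses to Aoki — 2 pairwise wins.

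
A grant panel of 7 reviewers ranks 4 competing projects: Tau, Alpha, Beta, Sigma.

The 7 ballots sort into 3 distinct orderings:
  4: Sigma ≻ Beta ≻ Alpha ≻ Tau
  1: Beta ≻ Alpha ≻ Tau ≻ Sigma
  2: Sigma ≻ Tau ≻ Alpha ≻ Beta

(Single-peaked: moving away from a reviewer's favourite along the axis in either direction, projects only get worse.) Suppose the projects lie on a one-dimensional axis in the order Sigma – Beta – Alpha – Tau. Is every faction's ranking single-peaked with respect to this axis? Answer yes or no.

no

Axis positions: Sigma=1, Beta=2, Alpha=3, Tau=4.
Faction 1 (peak Sigma at position 1): ranking walks positions 1-2-3-4, expanding outward from the peak — single-peaked.
Faction 2 (peak Beta at position 2): ranking walks positions 2-3-4-1, expanding outward from the peak — single-peaked.
Faction 3: ranking walks positions 1-4-3-2; Tau is ranked above Beta even though Beta lies between Tau and the peak Sigma on the axis — preferences dip and rise again. Not single-peaked.
Faction 3 violates single-peakedness, so the profile is not single-peaked on this axis.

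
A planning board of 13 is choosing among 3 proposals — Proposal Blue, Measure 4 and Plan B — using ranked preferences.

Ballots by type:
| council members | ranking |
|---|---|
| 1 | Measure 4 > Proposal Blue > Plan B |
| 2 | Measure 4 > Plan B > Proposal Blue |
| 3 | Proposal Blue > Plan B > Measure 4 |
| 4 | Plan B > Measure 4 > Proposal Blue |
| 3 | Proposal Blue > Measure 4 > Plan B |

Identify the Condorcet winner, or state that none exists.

Pairwise majorities:
Proposal Blue–Measure 4: Measure 4 7–6.
Proposal Blue vs Plan B: Proposal Blue, 7–6.
Measure 4 vs Plan B: Plan B, 7–6.
No option is unbeaten: Proposal Blue loses to Measure 4; Measure 4 loses to Plan B; Plan B loses to Proposal Blue. In particular Proposal Blue > Plan B > Measure 4 > Proposal Blue is a majority cycle — no Condorcet winner exists.

none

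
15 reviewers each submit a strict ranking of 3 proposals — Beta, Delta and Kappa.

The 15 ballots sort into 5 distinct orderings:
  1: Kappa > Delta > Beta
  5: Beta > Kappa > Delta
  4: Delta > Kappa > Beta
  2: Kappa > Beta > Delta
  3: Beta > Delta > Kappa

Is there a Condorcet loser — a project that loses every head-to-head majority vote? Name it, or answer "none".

Pairwise majorities:
Beta vs Delta: Beta, 10–5.
Beta vs Kappa: Beta, 8–7.
Delta vs Kappa: 4+3 = 7 for Delta, 8 for Kappa — Kappa by 8–7.
Delta loses to every other project — it is the Condorcet loser.

Delta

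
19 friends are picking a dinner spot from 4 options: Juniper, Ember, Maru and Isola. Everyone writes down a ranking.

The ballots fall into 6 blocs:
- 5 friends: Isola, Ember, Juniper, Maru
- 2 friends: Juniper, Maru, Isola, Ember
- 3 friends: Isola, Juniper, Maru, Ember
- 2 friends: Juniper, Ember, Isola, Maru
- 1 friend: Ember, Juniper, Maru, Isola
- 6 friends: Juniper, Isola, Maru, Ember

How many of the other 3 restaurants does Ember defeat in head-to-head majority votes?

0

Ember against each rival (19 friends):
Ember vs Juniper: 6 to 13, Juniper.
Ember–Maru: Maru 11–8.
Ember–Isola: Isola 16–3.
Ember beats no one; loses to Juniper, Maru, Isola — 0 pairwise wins.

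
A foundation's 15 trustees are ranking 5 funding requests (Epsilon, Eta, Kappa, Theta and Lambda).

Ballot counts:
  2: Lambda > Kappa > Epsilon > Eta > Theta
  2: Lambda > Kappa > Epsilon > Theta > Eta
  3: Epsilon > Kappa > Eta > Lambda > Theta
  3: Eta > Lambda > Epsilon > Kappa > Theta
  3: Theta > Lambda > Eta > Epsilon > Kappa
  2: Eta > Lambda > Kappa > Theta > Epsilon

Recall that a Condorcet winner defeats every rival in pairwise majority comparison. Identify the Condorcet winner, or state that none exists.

Eta

Check each pair by majority over 15 ballots:
Epsilon vs Eta: Eta wins 8–7.
Epsilon–Kappa: Epsilon 9–6.
Epsilon vs Theta: Epsilon wins 10–5.
Epsilon vs Lambda: Lambda wins 12–3.
Eta vs Kappa: Eta wins 8–7.
Eta vs Theta: Eta wins 10–5.
Eta–Lambda: Eta 8–7.
Kappa vs Theta: Kappa wins 12–3.
Kappa vs Lambda: Lambda wins 12–3.
Theta vs Lambda: Lambda, 12–3.
Only Eta has no losses; Eta is the Condorcet winner.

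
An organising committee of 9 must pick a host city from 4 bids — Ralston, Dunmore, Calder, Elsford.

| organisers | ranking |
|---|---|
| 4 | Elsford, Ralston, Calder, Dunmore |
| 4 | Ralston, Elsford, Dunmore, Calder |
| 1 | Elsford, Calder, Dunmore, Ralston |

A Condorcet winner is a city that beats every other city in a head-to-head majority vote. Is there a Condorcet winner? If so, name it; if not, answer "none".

Head-to-head results (9 organisers):
Ralston vs Dunmore: Ralston preferred on 4+4 = 8 ballots; Ralston wins 8–1.
Ralston vs Calder: 8 to 1, Ralston.
Ralston vs Elsford: 4 for Ralston, 5 for Elsford — Elsford by 5–4.
Dunmore vs Calder: 4 for Dunmore, 5 for Calder — Calder by 5–4.
Dunmore vs Elsford: 0 for Dunmore, 9 for Elsford — Elsford by 9–0.
Calder vs Elsford: Calder is ranked higher on 0 ballots, Elsford on 9. Elsford wins 9–0.
Elsford defeats every rival head-to-head and is the Condorcet winner.

Elsford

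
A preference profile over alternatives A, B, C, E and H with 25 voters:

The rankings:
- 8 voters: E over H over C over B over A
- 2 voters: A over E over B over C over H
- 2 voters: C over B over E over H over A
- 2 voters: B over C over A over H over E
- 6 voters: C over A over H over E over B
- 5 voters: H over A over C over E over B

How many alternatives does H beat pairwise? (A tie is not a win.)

H against each rival (25 voters):
H vs A: 15 to 10, H.
H vs B: H wins 19–6.
H vs C: 8+5 = 13 for H, 12 for C — H by 13–12.
H–E: H 13–12.
H beats A, B, C, E — 4 pairwise wins.

4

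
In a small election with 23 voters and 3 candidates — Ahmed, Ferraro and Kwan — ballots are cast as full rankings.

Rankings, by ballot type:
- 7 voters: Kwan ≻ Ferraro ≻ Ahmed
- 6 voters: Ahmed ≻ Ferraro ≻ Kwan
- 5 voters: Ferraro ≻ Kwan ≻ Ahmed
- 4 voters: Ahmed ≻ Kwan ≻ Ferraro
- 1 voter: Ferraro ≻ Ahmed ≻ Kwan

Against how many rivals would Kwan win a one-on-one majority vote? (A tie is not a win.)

Kwan against each rival (23 voters):
Kwan vs Ahmed: Kwan, 12–11.
Kwan vs Ferraro: Ferraro, 12–11.
Kwan beats Ahmed; loses to Ferraro — 1 pairwise win.

1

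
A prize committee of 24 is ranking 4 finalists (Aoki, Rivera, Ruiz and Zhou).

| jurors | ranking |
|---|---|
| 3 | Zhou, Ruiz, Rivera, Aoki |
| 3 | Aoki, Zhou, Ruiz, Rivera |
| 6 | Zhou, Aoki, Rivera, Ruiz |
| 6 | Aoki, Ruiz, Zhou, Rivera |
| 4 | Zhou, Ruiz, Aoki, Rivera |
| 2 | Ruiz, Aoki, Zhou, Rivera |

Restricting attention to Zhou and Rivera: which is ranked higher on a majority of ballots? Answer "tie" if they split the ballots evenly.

Zhou

Ballots ranking Zhou above Rivera: 3 + 3 + 6 + 6 + 4 + 2 = 24.
Ballots ranking Rivera above Zhou: 24 − 24 = 0.
Zhou wins the head-to-head 24–0.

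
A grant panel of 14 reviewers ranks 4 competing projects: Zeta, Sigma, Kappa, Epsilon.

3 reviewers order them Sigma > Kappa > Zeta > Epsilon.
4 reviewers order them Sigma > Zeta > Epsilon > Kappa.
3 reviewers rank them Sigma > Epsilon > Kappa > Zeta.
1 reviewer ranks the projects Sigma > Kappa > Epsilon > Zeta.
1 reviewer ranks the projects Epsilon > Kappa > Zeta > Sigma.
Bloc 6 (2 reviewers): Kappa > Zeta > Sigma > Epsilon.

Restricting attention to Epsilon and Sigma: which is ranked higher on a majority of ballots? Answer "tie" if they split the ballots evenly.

Ballots ranking Epsilon above Sigma: 1.
Ballots ranking Sigma above Epsilon: 14 − 1 = 13.
Sigma wins the head-to-head 13–1.

Sigma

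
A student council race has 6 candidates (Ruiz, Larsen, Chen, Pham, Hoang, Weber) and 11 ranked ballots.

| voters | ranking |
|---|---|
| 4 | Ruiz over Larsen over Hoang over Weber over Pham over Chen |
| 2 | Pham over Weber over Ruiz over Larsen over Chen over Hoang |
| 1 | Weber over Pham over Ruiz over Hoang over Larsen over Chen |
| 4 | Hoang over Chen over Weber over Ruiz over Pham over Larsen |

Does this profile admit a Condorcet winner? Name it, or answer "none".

none

Head-to-head results (11 voters):
Ruiz vs Larsen: 11 to 0, Ruiz.
Ruiz vs Chen: 4+2+1 = 7 for Ruiz, 4 for Chen — Ruiz by 7–4.
Ruiz vs Pham: Ruiz is ranked higher on 4+4 = 8 ballots, Pham on 3. Ruiz wins 8–3.
Ruiz vs Hoang: Ruiz is ranked higher on 4+2+1 = 7 ballots, Hoang on 4. Ruiz wins 7–4.
Ruiz vs Weber: Ruiz preferred on 4 ballots; Weber wins 7–4.
Larsen vs Chen: 4+2+1 = 7 for Larsen, 4 for Chen — Larsen by 7–4.
Larsen vs Pham: Larsen is ranked higher on 4 ballots, Pham on 7. Pham wins 7–4.
Larsen vs Hoang: Larsen is ranked higher on 4+2 = 6 ballots, Hoang on 5. Larsen wins 6–5.
Larsen vs Weber: 4 for Larsen, 7 for Weber — Weber by 7–4.
Chen vs Pham: 4 for Chen, 7 for Pham — Pham by 7–4.
Chen vs Hoang: 2 to 9, Hoang.
Chen vs Weber: 4 to 7, Weber.
Pham vs Hoang: 2+1 = 3 for Pham, 8 for Hoang — Hoang by 8–3.
Pham vs Weber: Pham is ranked higher on 2 ballots, Weber on 9. Weber wins 9–2.
Hoang vs Weber: Hoang preferred on 4+4 = 8 ballots; Hoang wins 8–3.
No candidate is unbeaten: Ruiz loses to Weber; Larsen loses to Ruiz; Chen loses to Ruiz; Pham loses to Ruiz; Hoang loses to Ruiz; Weber loses to Hoang. In particular Ruiz beats Hoang beats Weber beats Ruiz is a majority cycle — no Condorcet winner exists.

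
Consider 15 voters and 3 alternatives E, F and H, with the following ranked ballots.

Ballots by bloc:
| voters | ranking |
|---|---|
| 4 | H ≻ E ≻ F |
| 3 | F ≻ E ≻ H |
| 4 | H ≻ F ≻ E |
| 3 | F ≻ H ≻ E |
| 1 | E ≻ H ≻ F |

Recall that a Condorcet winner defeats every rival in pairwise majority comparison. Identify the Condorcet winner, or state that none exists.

Pairwise majorities:
E vs F: E is ranked higher on 4+1 = 5 ballots, F on 10. F wins 10–5.
E vs H: H, 11–4.
F vs H: H, 9–6.
H defeats every rival head-to-head and is the Condorcet winner.

H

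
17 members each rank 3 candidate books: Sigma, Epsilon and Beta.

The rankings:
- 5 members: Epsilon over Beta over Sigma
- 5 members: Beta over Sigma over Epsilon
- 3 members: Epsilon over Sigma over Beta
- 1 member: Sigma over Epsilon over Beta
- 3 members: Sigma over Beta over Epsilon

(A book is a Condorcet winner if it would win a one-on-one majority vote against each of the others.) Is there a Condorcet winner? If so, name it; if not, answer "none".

Check each pair by majority over 17 ballots:
Sigma–Epsilon: Sigma 9–8.
Sigma vs Beta: 7 to 10, Beta.
Epsilon vs Beta: Epsilon is ranked higher on 5+3+1 = 9 ballots, Beta on 8. Epsilon wins 9–8.
No book is unbeaten: Sigma loses to Beta; Epsilon loses to Sigma; Beta loses to Epsilon. In particular Sigma → Epsilon → Beta → Sigma is a majority cycle — no Condorcet winner exists.

none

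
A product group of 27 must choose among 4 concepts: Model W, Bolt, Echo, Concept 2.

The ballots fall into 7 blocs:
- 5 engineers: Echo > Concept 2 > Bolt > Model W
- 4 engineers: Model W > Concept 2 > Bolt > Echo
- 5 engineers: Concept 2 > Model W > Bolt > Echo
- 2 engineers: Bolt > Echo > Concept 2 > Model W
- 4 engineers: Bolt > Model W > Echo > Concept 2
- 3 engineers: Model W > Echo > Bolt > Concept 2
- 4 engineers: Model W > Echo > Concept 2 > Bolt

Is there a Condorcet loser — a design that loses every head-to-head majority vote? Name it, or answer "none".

none

Head-to-head results (27 engineers):
Model W vs Bolt: Model W is ranked higher on 4+5+3+4 = 16 ballots, Bolt on 11. Model W wins 16–11.
Model W vs Echo: 20 to 7, Model W.
Model W vs Concept 2: Model W, 15–12.
Bolt vs Echo: Bolt, 15–12.
Bolt–Concept 2: Concept 2 18–9.
Echo vs Concept 2: 5+2+4+3+4 = 18 for Echo, 9 for Concept 2 — Echo by 18–9.
No design is winless: Model W beats Bolt; Bolt beats Echo; Echo beats Concept 2; Concept 2 beats Bolt. There is no Condorcet loser.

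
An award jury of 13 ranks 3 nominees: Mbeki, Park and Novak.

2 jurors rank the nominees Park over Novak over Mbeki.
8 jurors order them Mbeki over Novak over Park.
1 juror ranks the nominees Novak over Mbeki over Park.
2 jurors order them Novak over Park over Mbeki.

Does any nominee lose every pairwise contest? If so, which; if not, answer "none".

Head-to-head results (13 jurors):
Mbeki vs Park: Mbeki is ranked higher on 8+1 = 9 ballots, Park on 4. Mbeki wins 9–4.
Mbeki vs Novak: Mbeki preferred on 8 ballots; Mbeki wins 8–5.
Park vs Novak: Park preferred on 2 ballots; Novak wins 11–2.
Only Park has no wins; Park is the Condorcet loser.

Park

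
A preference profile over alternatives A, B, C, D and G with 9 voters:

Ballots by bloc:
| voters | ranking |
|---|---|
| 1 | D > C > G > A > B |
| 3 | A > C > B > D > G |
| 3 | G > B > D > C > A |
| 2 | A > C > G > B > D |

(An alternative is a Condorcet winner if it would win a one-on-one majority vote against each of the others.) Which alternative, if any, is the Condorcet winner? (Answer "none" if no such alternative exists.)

Head-to-head results (9 voters):
A vs B: A preferred on 1+3+2 = 6 ballots; A wins 6–3.
A vs C: A preferred on 3+2 = 5 ballots; A wins 5–4.
A vs D: A preferred on 3+2 = 5 ballots; A wins 5–4.
A vs G: 3+2 = 5 for A, 4 for G — A by 5–4.
B vs C: 3 to 6, C.
B vs D: 8 to 1, B.
B vs G: 3 for B, 6 for G — G by 6–3.
C vs D: C is ranked higher on 3+2 = 5 ballots, D on 4. C wins 5–4.
C vs G: C is ranked higher on 1+3+2 = 6 ballots, G on 3. C wins 6–3.
D vs G: D is ranked higher on 1+3 = 4 ballots, G on 5. G wins 5–4.
A wins every pairwise contest, so A is the Condorcet winner.

A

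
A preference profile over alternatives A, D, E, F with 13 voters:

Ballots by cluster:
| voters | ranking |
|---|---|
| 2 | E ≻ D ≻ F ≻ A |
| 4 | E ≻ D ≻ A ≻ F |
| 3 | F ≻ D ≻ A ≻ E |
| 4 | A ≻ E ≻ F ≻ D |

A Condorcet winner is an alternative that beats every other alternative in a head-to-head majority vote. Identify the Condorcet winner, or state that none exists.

Check each pair by majority over 13 ballots:
A vs D: D, 9–4.
A vs E: A, 7–6.
A vs F: A, 8–5.
D vs E: E wins 10–3.
D vs F: F wins 7–6.
E vs F: E wins 10–3.
Every alternative loses at least once (A loses to D; D loses to E; E loses to A; F loses to A). The majority relation contains the cycle A > E > D > A, so there is no Condorcet winner.

none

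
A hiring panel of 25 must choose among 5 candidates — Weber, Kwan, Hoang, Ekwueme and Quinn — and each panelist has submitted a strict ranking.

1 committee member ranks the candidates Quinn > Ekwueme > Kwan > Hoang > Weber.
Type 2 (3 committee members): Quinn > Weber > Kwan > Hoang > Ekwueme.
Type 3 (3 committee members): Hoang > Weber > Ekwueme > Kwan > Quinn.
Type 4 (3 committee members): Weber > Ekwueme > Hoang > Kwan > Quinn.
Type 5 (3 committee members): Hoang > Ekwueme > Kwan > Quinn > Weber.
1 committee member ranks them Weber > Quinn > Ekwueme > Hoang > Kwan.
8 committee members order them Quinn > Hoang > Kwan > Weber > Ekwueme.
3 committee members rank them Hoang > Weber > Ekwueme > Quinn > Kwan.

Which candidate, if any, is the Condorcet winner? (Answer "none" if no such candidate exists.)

Pairwise majorities:
Weber vs Kwan: Weber preferred on 3+3+3+1+3 = 13 ballots; Weber wins 13–12.
Weber vs Hoang: Hoang, 18–7.
Weber vs Ekwueme: 21 to 4, Weber.
Weber–Quinn: Quinn 15–10.
Kwan vs Hoang: Kwan preferred on 1+3 = 4 ballots; Hoang wins 21–4.
Kwan–Ekwueme: Ekwueme 14–11.
Kwan vs Quinn: Quinn wins 16–9.
Hoang vs Ekwueme: Hoang, 20–5.
Hoang–Quinn: Quinn 13–12.
Ekwueme vs Quinn: 3+3+3+3 = 12 for Ekwueme, 13 for Quinn — Quinn by 13–12.
Quinn defeats every rival head-to-head and is the Condorcet winner.

Quinn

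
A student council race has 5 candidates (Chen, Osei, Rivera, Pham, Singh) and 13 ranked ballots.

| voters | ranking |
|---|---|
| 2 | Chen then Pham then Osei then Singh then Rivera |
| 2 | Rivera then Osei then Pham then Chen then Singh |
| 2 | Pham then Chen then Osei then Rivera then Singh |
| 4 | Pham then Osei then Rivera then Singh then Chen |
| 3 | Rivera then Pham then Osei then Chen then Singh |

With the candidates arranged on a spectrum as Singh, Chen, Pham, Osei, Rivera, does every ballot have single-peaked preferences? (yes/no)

no

Axis positions: Singh=1, Chen=2, Pham=3, Osei=4, Rivera=5.
Faction 1 (peak Chen at position 2): ranking walks positions 2-3-4-1-5, expanding outward from the peak — single-peaked.
Faction 2 (peak Rivera at position 5): ranking walks positions 5-4-3-2-1, expanding outward from the peak — single-peaked.
Faction 3 (peak Pham at position 3): ranking walks positions 3-2-4-5-1, expanding outward from the peak — single-peaked.
Faction 4: ranking walks positions 3-4-5-1-2; Singh is ranked above Chen even though Chen lies between Singh and the peak Pham on the axis — preferences dip and rise again. Not single-peaked.
Faction 5: ranking walks positions 5-3-4-2-1; Pham is ranked above Osei even though Osei lies between Pham and the peak Rivera on the axis — preferences dip and rise again. Not single-peaked.
Faction 4 violates single-peakedness, so the profile is not single-peaked on this axis.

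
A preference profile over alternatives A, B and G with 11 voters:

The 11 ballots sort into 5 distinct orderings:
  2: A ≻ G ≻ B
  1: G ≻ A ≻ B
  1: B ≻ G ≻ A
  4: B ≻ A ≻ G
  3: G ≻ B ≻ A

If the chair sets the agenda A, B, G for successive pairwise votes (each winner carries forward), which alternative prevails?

Round 1: A vs B — 3–8, B advances.
Round 2: B vs G — 5–6, G advances.
The agenda winner is G.

G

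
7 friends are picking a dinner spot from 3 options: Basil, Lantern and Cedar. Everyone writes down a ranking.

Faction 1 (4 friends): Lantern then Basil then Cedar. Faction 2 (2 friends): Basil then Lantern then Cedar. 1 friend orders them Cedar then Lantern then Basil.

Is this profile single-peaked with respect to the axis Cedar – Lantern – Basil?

Axis positions: Cedar=1, Lantern=2, Basil=3.
Faction 1 (peak Lantern at position 2): ranking walks positions 2-3-1, expanding outward from the peak — single-peaked.
Faction 2 (peak Basil at position 3): ranking walks positions 3-2-1, expanding outward from the peak — single-peaked.
Faction 3 (peak Cedar at position 1): ranking walks positions 1-2-3, expanding outward from the peak — single-peaked.
Every ranking is single-peaked on this axis.

yes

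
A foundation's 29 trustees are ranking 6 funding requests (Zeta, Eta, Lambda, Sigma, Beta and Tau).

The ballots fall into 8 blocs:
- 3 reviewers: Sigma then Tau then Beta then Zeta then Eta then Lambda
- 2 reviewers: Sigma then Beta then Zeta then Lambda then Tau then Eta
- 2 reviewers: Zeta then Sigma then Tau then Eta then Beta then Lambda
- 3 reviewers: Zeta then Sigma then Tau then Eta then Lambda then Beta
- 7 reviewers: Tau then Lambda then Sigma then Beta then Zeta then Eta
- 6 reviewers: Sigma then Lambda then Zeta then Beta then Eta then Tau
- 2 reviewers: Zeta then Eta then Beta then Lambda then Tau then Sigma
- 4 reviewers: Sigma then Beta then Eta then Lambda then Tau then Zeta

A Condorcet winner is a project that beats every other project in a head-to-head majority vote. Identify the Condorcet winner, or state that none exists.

Sigma

Head-to-head results (29 reviewers):
Zeta vs Eta: Zeta wins 25–4.
Zeta vs Lambda: Lambda, 17–12.
Zeta vs Sigma: Sigma, 22–7.
Zeta vs Beta: Beta, 16–13.
Zeta vs Tau: Zeta wins 15–14.
Eta–Lambda: Lambda 15–14.
Eta vs Sigma: Sigma, 27–2.
Eta vs Beta: Beta wins 22–7.
Eta vs Tau: Tau wins 17–12.
Lambda vs Sigma: Sigma wins 20–9.
Lambda–Beta: Lambda 16–13.
Lambda–Tau: Tau 15–14.
Sigma vs Beta: Sigma wins 27–2.
Sigma–Tau: Sigma 20–9.
Beta vs Tau: Tau, 15–14.
Sigma wins every pairwise contest, so Sigma is the Condorcet winner.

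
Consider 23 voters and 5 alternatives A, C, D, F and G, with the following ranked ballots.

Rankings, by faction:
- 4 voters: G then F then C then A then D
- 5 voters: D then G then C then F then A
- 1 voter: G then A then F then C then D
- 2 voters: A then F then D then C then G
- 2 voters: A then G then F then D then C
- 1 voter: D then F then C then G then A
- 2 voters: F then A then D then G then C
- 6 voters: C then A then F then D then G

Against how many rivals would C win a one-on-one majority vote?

C against each rival (23 voters):
C vs A: 16 to 7, C.
C vs D: C is ranked higher on 4+1+6 = 11 ballots, D on 12. D wins 12–11.
C vs F: F wins 12–11.
C vs G: C is ranked higher on 2+1+6 = 9 ballots, G on 14. G wins 14–9.
C beats A; loses to D, F, G — 1 pairwise win.

1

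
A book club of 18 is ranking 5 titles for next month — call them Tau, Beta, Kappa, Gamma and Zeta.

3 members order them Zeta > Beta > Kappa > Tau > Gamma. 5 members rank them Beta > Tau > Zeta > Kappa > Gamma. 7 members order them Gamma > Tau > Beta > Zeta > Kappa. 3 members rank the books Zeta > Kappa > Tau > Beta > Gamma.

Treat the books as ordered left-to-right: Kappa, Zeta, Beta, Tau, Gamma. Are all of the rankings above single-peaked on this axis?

Axis positions: Kappa=1, Zeta=2, Beta=3, Tau=4, Gamma=5.
Group 1 (peak Zeta at position 2): ranking walks positions 2-3-1-4-5, expanding outward from the peak — single-peaked.
Group 2 (peak Beta at position 3): ranking walks positions 3-4-2-1-5, expanding outward from the peak — single-peaked.
Group 3 (peak Gamma at position 5): ranking walks positions 5-4-3-2-1, expanding outward from the peak — single-peaked.
Group 4: ranking walks positions 2-1-4-3-5; Tau is ranked above Beta even though Beta lies between Tau and the peak Zeta on the axis — preferences dip and rise again. Not single-peaked.
Group 4 violates single-peakedness, so the profile is not single-peaked on this axis.

no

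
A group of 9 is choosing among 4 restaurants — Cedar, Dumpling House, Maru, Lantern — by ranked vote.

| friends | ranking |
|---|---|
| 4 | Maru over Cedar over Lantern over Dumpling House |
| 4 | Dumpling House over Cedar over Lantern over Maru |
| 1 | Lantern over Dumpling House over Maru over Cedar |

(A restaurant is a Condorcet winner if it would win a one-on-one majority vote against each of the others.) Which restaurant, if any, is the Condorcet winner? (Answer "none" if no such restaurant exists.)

Pairwise majorities:
Cedar vs Dumpling House: Cedar is ranked higher on 4 ballots, Dumpling House on 5. Dumpling House wins 5–4.
Cedar vs Maru: 4 for Cedar, 5 for Maru — Maru by 5–4.
Cedar vs Lantern: Cedar is ranked higher on 4+4 = 8 ballots, Lantern on 1. Cedar wins 8–1.
Dumpling House vs Maru: 5 to 4, Dumpling House.
Dumpling House vs Lantern: Dumpling House is ranked higher on 4 ballots, Lantern on 5. Lantern wins 5–4.
Maru vs Lantern: 4 to 5, Lantern.
Each restaurant drops at least one matchup (Cedar loses to Dumpling House; Dumpling House loses to Lantern; Maru loses to Dumpling House; Lantern loses to Cedar); the cycle Cedar beats Lantern beats Dumpling House beats Cedar rules out a Condorcet winner.

none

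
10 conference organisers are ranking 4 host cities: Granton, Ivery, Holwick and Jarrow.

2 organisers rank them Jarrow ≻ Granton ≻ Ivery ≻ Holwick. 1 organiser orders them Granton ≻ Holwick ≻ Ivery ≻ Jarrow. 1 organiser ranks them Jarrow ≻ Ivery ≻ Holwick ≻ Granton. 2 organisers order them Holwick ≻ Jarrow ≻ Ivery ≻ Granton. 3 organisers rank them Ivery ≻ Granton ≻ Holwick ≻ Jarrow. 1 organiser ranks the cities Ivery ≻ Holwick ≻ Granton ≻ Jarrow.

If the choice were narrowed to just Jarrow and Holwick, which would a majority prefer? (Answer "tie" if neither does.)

Holwick

Ballots ranking Jarrow above Holwick: 2 + 1 = 3.
Ballots ranking Holwick above Jarrow: 10 − 3 = 7.
Holwick wins the head-to-head 7–3.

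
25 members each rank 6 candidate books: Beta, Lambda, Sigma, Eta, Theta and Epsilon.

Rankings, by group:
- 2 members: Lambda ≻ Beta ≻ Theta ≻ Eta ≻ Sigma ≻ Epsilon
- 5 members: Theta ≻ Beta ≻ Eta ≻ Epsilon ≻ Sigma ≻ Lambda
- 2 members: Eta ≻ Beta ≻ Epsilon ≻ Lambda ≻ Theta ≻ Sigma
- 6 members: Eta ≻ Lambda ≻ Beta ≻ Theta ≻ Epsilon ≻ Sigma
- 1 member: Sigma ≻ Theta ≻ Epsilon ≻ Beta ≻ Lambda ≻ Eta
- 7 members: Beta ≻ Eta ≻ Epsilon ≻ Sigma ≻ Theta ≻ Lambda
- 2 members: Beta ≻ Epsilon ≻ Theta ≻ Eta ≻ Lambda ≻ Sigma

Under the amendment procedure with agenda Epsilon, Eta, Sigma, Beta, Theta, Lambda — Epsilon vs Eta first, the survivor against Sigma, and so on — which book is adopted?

Round 1: Epsilon vs Eta — 3–22, Eta advances.
Round 2: Eta vs Sigma — 24–1, Eta advances.
Round 3: Eta vs Beta — 8–17, Beta advances.
Round 4: Beta vs Theta — 19–6, Beta advances.
Round 5: Beta vs Lambda — 17–8, Beta advances.
Beta survives the agenda.

Beta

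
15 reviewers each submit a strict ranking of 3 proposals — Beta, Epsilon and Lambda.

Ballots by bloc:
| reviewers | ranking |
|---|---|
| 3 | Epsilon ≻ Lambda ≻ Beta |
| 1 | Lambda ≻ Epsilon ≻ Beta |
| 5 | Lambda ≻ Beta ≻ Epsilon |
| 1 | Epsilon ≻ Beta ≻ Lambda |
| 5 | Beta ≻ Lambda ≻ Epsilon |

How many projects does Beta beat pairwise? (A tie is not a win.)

1

Beta against each rival (15 reviewers):
Beta vs Epsilon: Beta wins 10–5.
Beta vs Lambda: Lambda, 9–6.
Beta beats Epsilon; loses to Lambda — 1 pairwise win.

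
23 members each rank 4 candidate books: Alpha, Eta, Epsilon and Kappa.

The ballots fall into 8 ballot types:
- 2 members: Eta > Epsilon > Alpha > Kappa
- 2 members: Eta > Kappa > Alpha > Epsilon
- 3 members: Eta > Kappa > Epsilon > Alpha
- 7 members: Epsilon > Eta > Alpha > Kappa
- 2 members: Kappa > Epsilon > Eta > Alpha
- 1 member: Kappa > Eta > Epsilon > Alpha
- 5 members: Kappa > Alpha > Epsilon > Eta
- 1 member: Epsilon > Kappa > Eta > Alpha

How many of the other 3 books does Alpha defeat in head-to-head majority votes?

Alpha against each rival (23 members):
Alpha vs Eta: 5 for Alpha, 18 for Eta — Eta by 18–5.
Alpha vs Epsilon: Epsilon wins 16–7.
Alpha vs Kappa: Kappa wins 14–9.
Alpha beats no one; loses to Eta, Epsilon, Kappa — 0 pairwise wins.

0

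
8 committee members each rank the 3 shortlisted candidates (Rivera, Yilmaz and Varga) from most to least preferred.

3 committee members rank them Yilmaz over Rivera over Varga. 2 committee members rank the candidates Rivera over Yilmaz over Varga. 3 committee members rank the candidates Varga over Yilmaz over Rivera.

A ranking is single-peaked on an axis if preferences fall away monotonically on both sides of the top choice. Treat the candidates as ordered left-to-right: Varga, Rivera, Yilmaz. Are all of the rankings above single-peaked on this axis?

Axis positions: Varga=1, Rivera=2, Yilmaz=3.
Type 1 (peak Yilmaz at position 3): ranking walks positions 3-2-1, expanding outward from the peak — single-peaked.
Type 2 (peak Rivera at position 2): ranking walks positions 2-3-1, expanding outward from the peak — single-peaked.
Type 3: ranking walks positions 1-3-2; Yilmaz is ranked above Rivera even though Rivera lies between Yilmaz and the peak Varga on the axis — preferences dip and rise again. Not single-peaked.
Type 3 violates single-peakedness, so the profile is not single-peaked on this axis.

no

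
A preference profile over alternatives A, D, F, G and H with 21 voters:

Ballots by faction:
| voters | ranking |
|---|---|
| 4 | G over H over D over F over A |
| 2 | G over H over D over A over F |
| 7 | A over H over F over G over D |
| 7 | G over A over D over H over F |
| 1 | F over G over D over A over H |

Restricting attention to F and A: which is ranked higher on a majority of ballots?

A

Ballots ranking F above A: 4 + 1 = 5.
Ballots ranking A above F: 21 − 5 = 16.
A wins the head-to-head 16–5.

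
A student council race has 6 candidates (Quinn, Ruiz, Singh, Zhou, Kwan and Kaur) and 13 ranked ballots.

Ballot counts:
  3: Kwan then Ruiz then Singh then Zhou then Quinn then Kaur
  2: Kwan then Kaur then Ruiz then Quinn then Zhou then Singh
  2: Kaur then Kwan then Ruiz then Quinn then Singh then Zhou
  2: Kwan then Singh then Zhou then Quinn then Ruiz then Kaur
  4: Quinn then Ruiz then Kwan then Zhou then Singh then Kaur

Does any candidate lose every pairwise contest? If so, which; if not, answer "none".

Kaur

Pairwise majorities:
Quinn–Ruiz: Ruiz 7–6.
Quinn–Singh: Quinn 8–5.
Quinn vs Zhou: Quinn preferred on 2+2+4 = 8 ballots; Quinn wins 8–5.
Quinn vs Kwan: 4 to 9, Kwan.
Quinn vs Kaur: Quinn wins 9–4.
Ruiz vs Singh: Ruiz, 11–2.
Ruiz vs Zhou: 11 to 2, Ruiz.
Ruiz–Kwan: Kwan 9–4.
Ruiz vs Kaur: Ruiz is ranked higher on 3+2+4 = 9 ballots, Kaur on 4. Ruiz wins 9–4.
Singh vs Zhou: Singh preferred on 3+2+2 = 7 ballots; Singh wins 7–6.
Singh vs Kwan: Kwan, 13–0.
Singh vs Kaur: Singh preferred on 3+2+4 = 9 ballots; Singh wins 9–4.
Zhou vs Kwan: Zhou is ranked higher on 0 ballots, Kwan on 13. Kwan wins 13–0.
Zhou vs Kaur: Zhou preferred on 3+2+4 = 9 ballots; Zhou wins 9–4.
Kwan vs Kaur: 3+2+2+4 = 11 for Kwan, 2 for Kaur — Kwan by 11–2.
Only Kaur has no wins; Kaur is the Condorcet loser.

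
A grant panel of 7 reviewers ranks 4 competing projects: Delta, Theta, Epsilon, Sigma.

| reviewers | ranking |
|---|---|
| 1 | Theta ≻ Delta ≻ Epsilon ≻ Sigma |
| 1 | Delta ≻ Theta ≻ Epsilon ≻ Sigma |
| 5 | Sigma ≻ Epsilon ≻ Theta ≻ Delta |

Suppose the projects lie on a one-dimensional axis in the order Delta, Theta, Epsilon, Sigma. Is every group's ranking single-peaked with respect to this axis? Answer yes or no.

Axis positions: Delta=1, Theta=2, Epsilon=3, Sigma=4.
Group 1 (peak Theta at position 2): ranking walks positions 2-1-3-4, expanding outward from the peak — single-peaked.
Group 2 (peak Delta at position 1): ranking walks positions 1-2-3-4, expanding outward from the peak — single-peaked.
Group 3 (peak Sigma at position 4): ranking walks positions 4-3-2-1, expanding outward from the peak — single-peaked.
Every ranking is single-peaked on this axis.

yes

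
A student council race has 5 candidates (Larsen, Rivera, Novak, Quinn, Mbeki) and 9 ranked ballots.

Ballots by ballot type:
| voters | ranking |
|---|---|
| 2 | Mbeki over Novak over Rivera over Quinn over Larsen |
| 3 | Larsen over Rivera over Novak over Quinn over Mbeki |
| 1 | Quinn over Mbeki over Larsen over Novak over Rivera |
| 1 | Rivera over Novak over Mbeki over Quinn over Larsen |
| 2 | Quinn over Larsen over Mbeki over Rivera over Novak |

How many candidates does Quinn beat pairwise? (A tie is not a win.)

Quinn against each rival (9 voters):
Quinn–Larsen: Quinn 6–3.
Quinn vs Rivera: Quinn preferred on 1+2 = 3 ballots; Rivera wins 6–3.
Quinn vs Novak: 3 to 6, Novak.
Quinn vs Mbeki: Quinn is ranked higher on 3+1+2 = 6 ballots, Mbeki on 3. Quinn wins 6–3.
Quinn beats Larsen, Mbeki; loses to Rivera, Novak — 2 pairwise wins.

2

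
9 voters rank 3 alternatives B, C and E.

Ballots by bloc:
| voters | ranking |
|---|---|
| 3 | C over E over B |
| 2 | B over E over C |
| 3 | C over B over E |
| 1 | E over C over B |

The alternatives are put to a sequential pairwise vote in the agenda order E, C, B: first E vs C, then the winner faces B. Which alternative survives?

C

Round 1: E vs C — 3–6, C advances.
Round 2: C vs B — 7–2, C advances.
The agenda winner is C.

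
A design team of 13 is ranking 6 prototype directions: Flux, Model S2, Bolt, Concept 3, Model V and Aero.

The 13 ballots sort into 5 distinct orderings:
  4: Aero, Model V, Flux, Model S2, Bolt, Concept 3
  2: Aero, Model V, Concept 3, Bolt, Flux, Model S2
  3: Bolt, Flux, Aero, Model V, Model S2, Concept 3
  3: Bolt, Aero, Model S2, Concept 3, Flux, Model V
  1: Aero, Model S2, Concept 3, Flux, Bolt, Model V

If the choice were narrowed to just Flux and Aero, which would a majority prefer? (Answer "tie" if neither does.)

Ballots ranking Flux above Aero: 3.
Ballots ranking Aero above Flux: 13 − 3 = 10.
Aero wins the head-to-head 10–3.

Aero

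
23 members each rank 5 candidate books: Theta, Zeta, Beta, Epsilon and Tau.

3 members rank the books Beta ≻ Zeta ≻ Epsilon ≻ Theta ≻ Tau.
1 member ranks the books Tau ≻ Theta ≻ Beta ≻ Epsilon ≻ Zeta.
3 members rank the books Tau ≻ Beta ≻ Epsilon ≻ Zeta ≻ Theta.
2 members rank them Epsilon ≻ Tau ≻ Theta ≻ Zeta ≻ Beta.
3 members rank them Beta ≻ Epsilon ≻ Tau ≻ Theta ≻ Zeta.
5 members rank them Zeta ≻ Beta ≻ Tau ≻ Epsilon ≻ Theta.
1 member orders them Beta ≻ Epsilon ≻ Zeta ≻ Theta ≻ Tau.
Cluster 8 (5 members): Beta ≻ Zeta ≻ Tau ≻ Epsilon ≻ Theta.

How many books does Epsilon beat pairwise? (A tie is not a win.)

Epsilon against each rival (23 members):
Epsilon–Theta: Epsilon 22–1.
Epsilon vs Zeta: 10 to 13, Zeta.
Epsilon vs Beta: Epsilon is ranked higher on 2 ballots, Beta on 21. Beta wins 21–2.
Epsilon vs Tau: 3+2+3+1 = 9 for Epsilon, 14 for Tau — Tau by 14–9.
Epsilon beats Theta; loses to Zeta, Beta, Tau — 1 pairwise win.

1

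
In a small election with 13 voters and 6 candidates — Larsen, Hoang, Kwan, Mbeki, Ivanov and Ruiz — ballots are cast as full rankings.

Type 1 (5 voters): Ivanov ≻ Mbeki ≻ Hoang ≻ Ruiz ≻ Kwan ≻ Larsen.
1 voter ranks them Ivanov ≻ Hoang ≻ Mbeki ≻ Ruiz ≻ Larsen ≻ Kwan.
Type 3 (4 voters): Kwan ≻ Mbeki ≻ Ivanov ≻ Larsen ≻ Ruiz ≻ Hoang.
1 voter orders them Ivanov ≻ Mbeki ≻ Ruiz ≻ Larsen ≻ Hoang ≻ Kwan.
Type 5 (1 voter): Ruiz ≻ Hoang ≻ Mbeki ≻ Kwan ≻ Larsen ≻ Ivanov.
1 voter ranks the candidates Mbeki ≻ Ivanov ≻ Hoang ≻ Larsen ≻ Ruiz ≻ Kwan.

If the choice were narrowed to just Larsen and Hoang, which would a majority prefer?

Ballots ranking Larsen above Hoang: 4 + 1 = 5.
Ballots ranking Hoang above Larsen: 13 − 5 = 8.
Hoang wins the head-to-head 8–5.

Hoang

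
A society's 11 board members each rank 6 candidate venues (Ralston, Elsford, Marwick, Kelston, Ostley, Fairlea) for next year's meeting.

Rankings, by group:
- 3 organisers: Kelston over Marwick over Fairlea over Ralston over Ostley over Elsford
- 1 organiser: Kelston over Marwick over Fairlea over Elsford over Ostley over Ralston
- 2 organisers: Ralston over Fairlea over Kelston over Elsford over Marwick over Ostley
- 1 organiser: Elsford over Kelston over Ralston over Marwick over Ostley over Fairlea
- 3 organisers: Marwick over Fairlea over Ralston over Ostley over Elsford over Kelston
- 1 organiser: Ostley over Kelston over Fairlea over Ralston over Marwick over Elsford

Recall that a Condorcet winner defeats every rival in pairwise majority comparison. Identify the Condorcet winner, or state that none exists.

Kelston

Check each pair by majority over 11 ballots:
Ralston vs Elsford: Ralston, 9–2.
Ralston vs Marwick: Marwick, 7–4.
Ralston–Kelston: Kelston 6–5.
Ralston–Ostley: Ralston 9–2.
Ralston–Fairlea: Fairlea 8–3.
Elsford vs Marwick: Marwick wins 8–3.
Elsford vs Kelston: Kelston wins 7–4.
Elsford–Ostley: Ostley 7–4.
Elsford vs Fairlea: Fairlea wins 10–1.
Marwick–Kelston: Kelston 8–3.
Marwick–Ostley: Marwick 10–1.
Marwick vs Fairlea: Marwick wins 8–3.
Kelston vs Ostley: Kelston, 7–4.
Kelston–Fairlea: Kelston 6–5.
Ostley–Fairlea: Fairlea 9–2.
Kelston beats each of Ralston, Elsford, Marwick, Ostley, Fairlea — Kelston is the Condorcet winner.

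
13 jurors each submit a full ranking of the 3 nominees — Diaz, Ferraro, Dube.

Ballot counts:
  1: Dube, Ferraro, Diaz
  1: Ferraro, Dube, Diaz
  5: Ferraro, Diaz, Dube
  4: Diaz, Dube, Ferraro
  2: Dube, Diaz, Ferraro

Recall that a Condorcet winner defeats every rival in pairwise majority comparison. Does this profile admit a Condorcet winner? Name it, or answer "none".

none

Head-to-head results (13 jurors):
Diaz vs Ferraro: Diaz preferred on 4+2 = 6 ballots; Ferraro wins 7–6.
Diaz vs Dube: 9 to 4, Diaz.
Ferraro vs Dube: Ferraro preferred on 1+5 = 6 ballots; Dube wins 7–6.
Every nominee loses at least once (Diaz loses to Ferraro; Ferraro loses to Dube; Dube loses to Diaz). The majority relation contains the cycle Diaz beats Dube beats Ferraro beats Diaz, so there is no Condorcet winner.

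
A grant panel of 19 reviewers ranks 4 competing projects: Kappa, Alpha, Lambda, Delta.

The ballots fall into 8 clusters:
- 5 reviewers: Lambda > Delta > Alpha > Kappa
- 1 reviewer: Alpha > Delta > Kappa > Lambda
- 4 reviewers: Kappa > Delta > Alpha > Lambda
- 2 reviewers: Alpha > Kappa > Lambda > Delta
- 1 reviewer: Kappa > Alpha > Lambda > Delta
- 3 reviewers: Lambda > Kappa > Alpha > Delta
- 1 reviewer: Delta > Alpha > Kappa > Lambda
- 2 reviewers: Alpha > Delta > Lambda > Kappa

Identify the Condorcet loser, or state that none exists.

none

Pairwise majorities:
Kappa vs Alpha: Kappa preferred on 4+1+3 = 8 ballots; Alpha wins 11–8.
Kappa vs Lambda: 9 to 10, Lambda.
Kappa vs Delta: Kappa wins 10–9.
Alpha vs Lambda: Alpha preferred on 1+4+2+1+1+2 = 11 ballots; Alpha wins 11–8.
Alpha vs Delta: 1+2+1+3+2 = 9 for Alpha, 10 for Delta — Delta by 10–9.
Lambda vs Delta: 5+2+1+3 = 11 for Lambda, 8 for Delta — Lambda by 11–8.
Every project wins at least one matchup (Kappa beats Delta; Alpha beats Kappa; Lambda beats Kappa; Delta beats Alpha), so there is no Condorcet loser.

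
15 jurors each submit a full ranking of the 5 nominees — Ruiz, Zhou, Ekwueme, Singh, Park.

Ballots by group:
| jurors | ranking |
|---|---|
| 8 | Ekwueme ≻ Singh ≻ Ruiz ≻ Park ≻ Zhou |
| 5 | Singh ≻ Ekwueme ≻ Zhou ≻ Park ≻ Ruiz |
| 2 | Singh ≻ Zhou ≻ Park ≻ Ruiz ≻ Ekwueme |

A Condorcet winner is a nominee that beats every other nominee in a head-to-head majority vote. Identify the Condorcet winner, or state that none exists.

Check each pair by majority over 15 ballots:
Ruiz vs Zhou: 8 to 7, Ruiz.
Ruiz vs Ekwueme: Ruiz preferred on 2 ballots; Ekwueme wins 13–2.
Ruiz vs Singh: Singh wins 15–0.
Ruiz vs Park: 8 for Ruiz, 7 for Park — Ruiz by 8–7.
Zhou vs Ekwueme: Ekwueme wins 13–2.
Zhou vs Singh: 0 to 15, Singh.
Zhou vs Park: Park, 8–7.
Ekwueme vs Singh: Ekwueme wins 8–7.
Ekwueme vs Park: Ekwueme wins 13–2.
Singh vs Park: Singh wins 15–0.
Ekwueme defeats every rival head-to-head and is the Condorcet winner.

Ekwueme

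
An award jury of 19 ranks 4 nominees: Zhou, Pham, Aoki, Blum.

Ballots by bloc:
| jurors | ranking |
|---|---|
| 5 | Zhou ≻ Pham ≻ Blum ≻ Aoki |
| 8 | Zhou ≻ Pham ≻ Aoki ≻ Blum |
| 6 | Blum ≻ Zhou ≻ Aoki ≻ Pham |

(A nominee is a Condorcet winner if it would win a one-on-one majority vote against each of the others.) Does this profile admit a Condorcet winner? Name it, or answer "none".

Check each pair by majority over 19 ballots:
Zhou vs Pham: Zhou, 19–0.
Zhou vs Aoki: Zhou wins 19–0.
Zhou vs Blum: Zhou, 13–6.
Pham vs Aoki: Pham, 13–6.
Pham–Blum: Pham 13–6.
Aoki vs Blum: Blum wins 11–8.
Zhou wins every pairwise contest, so Zhou is the Condorcet winner.

Zhou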